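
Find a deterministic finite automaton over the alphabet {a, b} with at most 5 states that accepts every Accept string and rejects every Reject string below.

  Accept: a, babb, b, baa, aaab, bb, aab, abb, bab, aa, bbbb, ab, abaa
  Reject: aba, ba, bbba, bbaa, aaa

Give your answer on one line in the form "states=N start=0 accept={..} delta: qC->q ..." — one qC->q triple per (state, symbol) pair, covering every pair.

states=3 start=0 accept={1,2} delta: 0a->1 0b->2 1a->2 1b->2 2a->0 2b->1

State merging on the prefix tree: take the shortest (then alphabetical) example prefix whose next move is undefined and point that move at state 0, else 1, else 2, ...; a target is out if some Accept/Reject pair would then sit in one state with the same input left (inseparable). If every existing state is out, open a new one.
a: 0a undefined. 0a->0: no, a/aaa meet in 0. Open state 1: 0a->1.
b: 0b undefined. 0b->0: no, a/ba meet in 1. 0b->1: no, baa/aaa meet in 1 with "aa" left. Open state 2: 0b->2.
aa: 1a undefined. 1a->0: no, a/aaa meet in 1. 1a->1: no, a/aaa meet in 1. 1a->2: ok.
ab: 1b undefined. 1b->0: no, a/aba meet in 1. 1b->1: no, b/aba meet in 2. 1b->2: ok.
ba: 2a undefined. 2a->0: ok.
bb: 2b undefined. 2b->0: no, babb/aba meet in 0. 2b->1: ok.
All examples now run through 3 states with every (state, symbol) defined. Accept strings end in {1,2}, Reject strings end in {0}; accept={1,2}.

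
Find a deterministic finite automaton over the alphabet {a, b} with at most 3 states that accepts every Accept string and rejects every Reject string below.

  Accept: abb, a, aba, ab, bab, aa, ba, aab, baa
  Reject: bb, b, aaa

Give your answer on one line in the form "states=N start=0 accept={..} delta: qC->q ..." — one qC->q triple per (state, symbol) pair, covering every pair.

states=3 start=0 accept={1,2} delta: 0a->1 0b->0 1a->2 1b->1 2a->0 2b->1

State merging on the prefix tree: take the shortest (then alphabetical) example prefix whose next move is undefined and point that move at state 0, else 1, else 2, ...; a target is out if some Accept/Reject pair would then sit in one state with the same input left (inseparable). If every existing state is out, open a new one.
a: 0a undefined. 0a->0: no, abb/bb meet in 0 with "bb" left. Open state 1: 0a->1.
b: 0b undefined. 0b->0: ok.
aa: 1a undefined. 1a->0: no, a/aaa meet in 1. 1a->1: no, a/aaa meet in 1. Open state 2: 1a->2.
ab: 1b undefined. 1b->0: no, abb/bb meet in 0. 1b->1: ok.
aaa: 2a undefined. 2a->0: ok.
aab: 2b undefined. 2b->0: no, aab/bb meet in 0. 2b->1: ok.
All examples now run through 3 states with every (state, symbol) defined. Accept strings end in {1,2}, Reject strings end in {0}; accept={1,2}.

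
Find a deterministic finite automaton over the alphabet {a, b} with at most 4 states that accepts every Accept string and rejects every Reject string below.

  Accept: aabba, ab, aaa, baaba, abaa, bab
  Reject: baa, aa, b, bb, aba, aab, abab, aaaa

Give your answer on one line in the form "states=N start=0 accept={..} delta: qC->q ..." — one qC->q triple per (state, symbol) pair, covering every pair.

Fold the examples into a partial DFA from state 0: repeatedly fix the first undefined (state, symbol) met by the shortest-then-alphabetical prefix, trying targets in increasing order and rejecting any under which an Accept and a Reject string meet in one state with the same remainder; add a state when all current targets are rejected. Accepting states are where Accept strings end.
a: 0a undefined. 0a->0: no, ab/b meet in 0 with "b" left. Open state 1: 0a->1.
b: 0b undefined. 0b->0: ok.
aa: 1a undefined. 1a->0: ok.
ab: 1b undefined. 1b->0: no, aabba/aba meet in 1. 1b->1: ok.
All examples now run through 2 states with every (state, symbol) defined. Accept strings end in {1}, Reject strings end in {0}; accept={1}.

states=2 start=0 accept={1} delta: 0a->1 0b->0 1a->0 1b->1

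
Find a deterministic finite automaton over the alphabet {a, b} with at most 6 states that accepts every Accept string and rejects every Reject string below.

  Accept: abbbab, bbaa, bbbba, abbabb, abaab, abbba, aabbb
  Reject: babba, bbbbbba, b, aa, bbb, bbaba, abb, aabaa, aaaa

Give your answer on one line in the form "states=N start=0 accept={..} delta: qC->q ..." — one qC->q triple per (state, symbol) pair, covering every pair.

states=6 start=0 accept={0,3,4} delta: 0a->1 0b->1 1a->2 1b->3 2a->0 2b->0 3a->4 3b->5 4a->4 4b->0 5a->0 5b->4

Fold the examples into a partial DFA from state 0: repeatedly fix the first undefined (state, symbol) met by the shortest-then-alphabetical prefix, trying targets in increasing order and rejecting any under which an Accept and a Reject string meet in one state with the same remainder; add a state when all current targets are rejected. Accepting states are where Accept strings end.
a: 0a undefined. 0a->0: no, aabbb/bbb meet in 0 with "bbb" left. Open state 1: 0a->1.
b: 0b undefined. 0b->0: no, bbaa/aa meet in 1 with "a" left. 0b->1: ok.
aa: 1a undefined. 1a->0: no, aabbb/bbb meet in 1 with "bb" left. 1a->1: no, bbaa/aabaa meet in 1 with "baa" left. Open state 2: 1a->2.
ab: 1b undefined. 1b->0: no, bbaa/aa meet in 2. 1b->1: no, bbbba/bbbbbba meet in 2. 1b->2: no, bbaa/aaaa meet in 2 with "aa" left. Open state 3: 1b->3.
aaa: 2a undefined. 2a->0: ok.
aab: 2b undefined. 2b->0: ok.
aba: 3a undefined. 3a->0: no, bbaa/b meet in 1. 3a->1: no, bbaa/babba meet in 2. 3a->2: no, abaab/b meet in 1. 3a->3: no, abaab/bbb meet in 3 with "b" left. Open state 4: 3a->4.
abb: 3b undefined. 3b->0: no, abbbab/bbb meet in 0. 3b->1: no, bbbba/bbbbbba meet in 4. 3b->2: no, bbbba/b meet in 1. 3b->3: no, bbbba/bbbbbba meet in 4. 3b->4: no, bbbba/bbaba meet in 4 with "ba" left. Open state 5: 3b->5.
abaa: 4a undefined. 4a->0: no, abaab/b meet in 1. 4a->1: no, bbaa/b meet in 1. 4a->2: no, bbaa/babba meet in 2. 4a->3: no, abaab/bbb meet in 5. 4a->4: ok.
abba: 5a undefined. 5a->0: ok.
abbb: 5b undefined. 5b->0: no, bbaa/bbbbbba meet in 4. 5b->1: no, abbbab/bbbbbba meet in 0. 5b->2: no, abbbab/b meet in 1. 5b->3: no, bbaa/bbbbbba meet in 4. 5b->4: ok.
bbab: 4b undefined. 4b->0: ok.
All examples now run through 6 states with every (state, symbol) defined. Accept strings end in {0,3,4}, Reject strings end in {1,2,5}; accept={0,3,4}.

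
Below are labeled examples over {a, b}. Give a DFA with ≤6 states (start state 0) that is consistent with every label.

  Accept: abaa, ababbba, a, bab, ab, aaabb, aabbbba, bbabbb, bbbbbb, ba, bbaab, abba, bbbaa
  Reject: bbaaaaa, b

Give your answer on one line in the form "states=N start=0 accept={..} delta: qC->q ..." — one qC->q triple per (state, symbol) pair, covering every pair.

Grow the machine one transition at a time. Run the examples from 0; the earliest place one falls off (shortest prefix, ties alphabetical) gets sent to the lowest-numbered state that keeps every Accept/Reject pair distinguishable — a pair clashes when both reach the same state with identical unread suffix — and to a fresh state only if none does.
a: 0a undefined. 0a->0: no, ab/b meet in 0 with "b" left. Open state 1: 0a->1.
b: 0b undefined. 0b->0: no, bbbbbb/b meet in 0. 0b->1: no, a/b meet in 1. Open state 2: 0b->2.
aa: 1a undefined. 1a->0: ok.
ab: 1b undefined. 1b->0: no, aaabb/b meet in 2. 1b->1: ok.
ba: 2a undefined. 2a->0: no, bab/b meet in 2. 2a->1: ok.
bb: 2b undefined. 2b->0: no, abaa/bbaaaaa meet in 1. 2b->1: no, ababbba/bbaaaaa meet in 0. 2b->2: no, abaa/bbaaaaa meet in 1. Open state 3: 2b->3.
bba: 3a undefined. 3a->0: no, abba/bbaaaaa meet in 0. 3a->1: no, abaa/bbaaaaa meet in 1. 3a->2: no, abba/bbaaaaa meet in 0. 3a->3: ok.
bbb: 3b undefined. 3b->0: no, bbabbb/bbaaaaa meet in 3. 3b->1: ok.
All examples now run through 4 states with every (state, symbol) defined. Accept strings end in {0,1}, Reject strings end in {2,3}; accept={0,1}.

states=4 start=0 accept={0,1} delta: 0a->1 0b->2 1a->0 1b->1 2a->1 2b->3 3a->3 3b->1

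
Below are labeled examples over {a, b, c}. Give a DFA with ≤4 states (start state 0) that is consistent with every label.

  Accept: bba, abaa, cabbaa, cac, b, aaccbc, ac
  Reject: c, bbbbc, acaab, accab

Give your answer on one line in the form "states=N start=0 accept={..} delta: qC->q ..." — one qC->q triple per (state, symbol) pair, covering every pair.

Grow the machine one transition at a time. Run the examples from 0; the earliest place one falls off (shortest prefix, ties alphabetical) gets sent to the lowest-numbered state that keeps every Accept/Reject pair distinguishable — a pair clashes when both reach the same state with identical unread suffix — and to a fresh state only if none does.
a: 0a undefined. 0a->0: no, ac/c meet in 0 with "c" left. Open state 1: 0a->1.
b: 0b undefined. 0b->0: ok.
c: 0c undefined. 0c->0: no, b/c meet in 0. 0c->1: no, bba/c meet in 1. Open state 2: 0c->2.
aa: 1a undefined. 1a->0: ok.
ab: 1b undefined. 1b->0: ok.
ac: 1c undefined. 1c->0: no, abaa/acaab meet in 0. 1c->1: no, abaa/acaab meet in 0. 1c->2: no, ac/c meet in 2. Open state 3: 1c->3.
ca: 2a undefined. 2a->0: no, cac/c meet in 2. 2a->1: ok.
aca: 3a undefined. 3a->0: no, abaa/acaab meet in 0. 3a->1: no, abaa/acaab meet in 0. 3a->2: no, abaa/acaab meet in 0. 3a->3: ok.
acc: 3c undefined. 3c->0: no, abaa/accab meet in 0. 3c->1: no, abaa/accab meet in 0. 3c->2: no, abaa/accab meet in 0. 3c->3: ok.
aacc: 2c undefined. 2c->0: no, aaccbc/c meet in 2. 2c->1: no, aaccbc/c meet in 2. 2c->2: ok.
aaccb: 2b undefined. 2b->0: no, aaccbc/c meet in 2. 2b->1: ok.
acaab: 3b undefined. 3b->0: no, abaa/acaab meet in 0. 3b->1: no, bba/acaab meet in 1. 3b->2: ok.
All examples now run through 4 states with every (state, symbol) defined. Accept strings end in {0,1,3}, Reject strings end in {2}; accept={0,1,3}.

states=4 start=0 accept={0,1,3} delta: 0a->1 0b->0 0c->2 1a->0 1b->0 1c->3 2a->1 2b->1 2c->2 3a->3 3b->2 3c->3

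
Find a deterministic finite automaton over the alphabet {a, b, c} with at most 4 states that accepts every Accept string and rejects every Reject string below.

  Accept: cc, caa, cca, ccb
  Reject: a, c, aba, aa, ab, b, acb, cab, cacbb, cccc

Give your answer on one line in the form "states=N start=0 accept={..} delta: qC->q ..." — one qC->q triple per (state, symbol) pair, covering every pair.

states=4 start=0 accept={2,3} delta: 0a->0 0b->0 0c->1 1a->2 1b->0 1c->3 2a->2 2b->0 2c->0 3a->2 3b->2 3c->0

Grow the machine one transition at a time. Run the examples from 0; the earliest place one falls off (shortest prefix, ties alphabetical) gets sent to the lowest-numbered state that keeps every Accept/Reject pair distinguishable — a pair clashes when both reach the same state with identical unread suffix — and to a fresh state only if none does.
a: 0a undefined. 0a->0: ok.
b: 0b undefined. 0b->0: ok.
c: 0c undefined. 0c->0: no, cc/a meet in 0. Open state 1: 0c->1.
ca: 1a undefined. 1a->0: no, caa/a meet in 0. 1a->1: no, caa/c meet in 1. Open state 2: 1a->2.
cc: 1c undefined. 1c->0: no, cc/a meet in 0. 1c->1: no, cc/c meet in 1. 1c->2: no, ccb/cab meet in 2 with "b" left. Open state 3: 1c->3.
acb: 1b undefined. 1b->0: ok.
caa: 2a undefined. 2a->0: no, caa/a meet in 0. 2a->1: no, caa/c meet in 1. 2a->2: ok.
cab: 2b undefined. 2b->0: ok.
cac: 2c undefined. 2c->0: ok.
cca: 3a undefined. 3a->0: no, cca/a meet in 0. 3a->1: no, cca/c meet in 1. 3a->2: ok.
ccb: 3b undefined. 3b->0: no, ccb/a meet in 0. 3b->1: no, ccb/c meet in 1. 3b->2: ok.
ccc: 3c undefined. 3c->0: ok.
All examples now run through 4 states with every (state, symbol) defined. Accept strings end in {2,3}, Reject strings end in {0,1}; accept={2,3}.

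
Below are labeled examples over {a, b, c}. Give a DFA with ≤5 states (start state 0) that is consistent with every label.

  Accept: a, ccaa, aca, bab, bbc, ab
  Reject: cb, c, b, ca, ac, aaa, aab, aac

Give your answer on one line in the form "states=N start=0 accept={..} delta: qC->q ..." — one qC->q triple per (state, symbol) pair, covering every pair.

Grow the machine one transition at a time. Run the examples from 0; the earliest place one falls off (shortest prefix, ties alphabetical) gets sent to the lowest-numbered state that keeps every Accept/Reject pair distinguishable — a pair clashes when both reach the same state with identical unread suffix — and to a fresh state only if none does.
a: 0a undefined. 0a->0: no, a/aaa meet in 0. Open state 1: 0a->1.
b: 0b undefined. 0b->0: no, bbc/c meet in 0 with "c" left. 0b->1: no, a/b meet in 1. Open state 2: 0b->2.
c: 0c undefined. 0c->0: no, a/ca meet in 1. 0c->1: no, a/c meet in 1. 0c->2: ok.
aa: 1a undefined. 1a->0: no, a/aaa meet in 1. 1a->1: no, a/aaa meet in 1. 1a->2: ok.
ab: 1b undefined. 1b->0: ok.
ac: 1c undefined. 1c->0: no, ab/ac meet in 0. 1c->1: no, a/ac meet in 1. 1c->2: no, aca/ca meet in 2 with "a" left. Open state 3: 1c->3.
ba: 2a undefined. 2a->0: no, bab/c meet in 2. 2a->1: no, a/ca meet in 1. 2a->2: no, bab/cb meet in 2 with "b" left. 2a->3: ok.
bb: 2b undefined. 2b->0: no, bbc/c meet in 2. 2b->1: no, a/cb meet in 1. 2b->2: no, bbc/aac meet in 2 with "c" left. 2b->3: ok.
cc: 2c undefined. 2c->0: no, ccaa/c meet in 2. 2c->1: no, a/aac meet in 1. 2c->2: ok.
aca: 3a undefined. 3a->0: ok.
bab: 3b undefined. 3b->0: ok.
bbc: 3c undefined. 3c->0: ok.
All examples now run through 4 states with every (state, symbol) defined. Accept strings end in {0,1}, Reject strings end in {2,3}; accept={0,1}.

states=4 start=0 accept={0,1} delta: 0a->1 0b->2 0c->2 1a->2 1b->0 1c->3 2a->3 2b->3 2c->2 3a->0 3b->0 3c->0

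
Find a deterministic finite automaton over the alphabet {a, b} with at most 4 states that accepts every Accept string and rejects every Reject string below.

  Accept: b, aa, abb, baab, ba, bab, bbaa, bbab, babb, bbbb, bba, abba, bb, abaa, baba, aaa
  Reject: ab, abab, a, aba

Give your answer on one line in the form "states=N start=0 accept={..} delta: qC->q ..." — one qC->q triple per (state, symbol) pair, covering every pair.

states=3 start=0 accept={2} delta: 0a->1 0b->2 1a->2 1b->0 2a->2 2b->2

Grow the machine one transition at a time. Run the examples from 0; the earliest place one falls off (shortest prefix, ties alphabetical) gets sent to the lowest-numbered state that keeps every Accept/Reject pair distinguishable — a pair clashes when both reach the same state with identical unread suffix — and to a fresh state only if none does.
a: 0a undefined. 0a->0: no, b/ab meet in 0 with "b" left. Open state 1: 0a->1.
b: 0b undefined. 0b->0: no, ba/a meet in 1. 0b->1: no, b/a meet in 1. Open state 2: 0b->2.
aa: 1a undefined. 1a->0: no, aaa/a meet in 1. 1a->1: no, aa/a meet in 1. 1a->2: ok.
ab: 1b undefined. 1b->0: ok.
ba: 2a undefined. 2a->0: no, baab/ab meet in 0. 2a->1: no, ba/a meet in 1. 2a->2: ok.
bb: 2b undefined. 2b->0: no, baab/ab meet in 0. 2b->1: no, baab/a meet in 1. 2b->2: ok.
All examples now run through 3 states with every (state, symbol) defined. Accept strings end in {2}, Reject strings end in {0,1}; accept={2}.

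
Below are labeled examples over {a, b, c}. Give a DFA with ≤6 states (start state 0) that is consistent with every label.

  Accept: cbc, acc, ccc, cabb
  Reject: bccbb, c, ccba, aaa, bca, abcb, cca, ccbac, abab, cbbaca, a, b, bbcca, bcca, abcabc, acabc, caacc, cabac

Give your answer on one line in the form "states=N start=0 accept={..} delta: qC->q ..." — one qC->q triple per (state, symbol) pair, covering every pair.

states=5 start=0 accept={3} delta: 0a->0 0b->0 0c->1 1a->2 1b->1 1c->3 2a->2 2b->4 2c->0 3a->0 3b->0 3c->3 4a->0 4b->3 4c->0

Grow the machine one transition at a time. Run the examples from 0; the earliest place one falls off (shortest prefix, ties alphabetical) gets sent to the lowest-numbered state that keeps every Accept/Reject pair distinguishable — a pair clashes when both reach the same state with identical unread suffix — and to a fresh state only if none does.
a: 0a undefined. 0a->0: ok.
b: 0b undefined. 0b->0: ok.
c: 0c undefined. 0c->0: no, cbc/bccbb meet in 0. Open state 1: 0c->1.
ca: 1a undefined. 1a->0: no, acc/caacc meet in 1 with "c" left. 1a->1: no, cbc/abcabc meet in 1 with "bc" left. Open state 2: 1a->2.
cb: 1b undefined. 1b->0: no, cbc/c meet in 1. 1b->1: ok.
cc: 1c undefined. 1c->0: no, cbc/bccbb meet in 0. 1c->1: no, cbc/bccbb meet in 1. 1c->2: no, cbc/bca meet in 2. Open state 3: 1c->3.
caa: 2a undefined. 2a->0: no, cbc/caacc meet in 3. 2a->1: no, ccc/caacc meet in 3 with "c" left. 2a->2: ok.
cab: 2b undefined. 2b->0: no, cabb/aaa meet in 0. 2b->1: no, cbc/abcabc meet in 3. 2b->2: no, cabb/bca meet in 2. 2b->3: no, ccc/abcabc meet in 3 with "c" left. Open state 4: 2b->4.
cca: 3a undefined. 3a->0: ok.
ccb: 3b undefined. 3b->0: ok.
ccc: 3c undefined. 3c->0: no, ccc/bccbb meet in 0. 3c->1: no, ccc/c meet in 1. 3c->2: no, ccc/bca meet in 2. 3c->3: ok.
caac: 2c undefined. 2c->0: ok.
caba: 4a undefined. 4a->0: ok.
cabb: 4b undefined. 4b->0: no, cabb/bccbb meet in 0. 4b->1: no, cabb/c meet in 1. 4b->2: no, cabb/bca meet in 2. 4b->3: ok.
acabc: 4c undefined. 4c->0: ok.
All examples now run through 5 states with every (state, symbol) defined. Accept strings end in {3}, Reject strings end in {0,1,2}; accept={3}.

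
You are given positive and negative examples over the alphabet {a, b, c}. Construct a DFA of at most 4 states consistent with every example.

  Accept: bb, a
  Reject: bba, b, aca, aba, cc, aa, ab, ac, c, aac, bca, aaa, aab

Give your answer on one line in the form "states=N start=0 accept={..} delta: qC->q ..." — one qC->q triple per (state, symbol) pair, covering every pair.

states=4 start=0 accept={1} delta: 0a->1 0b->2 0c->0 1a->3 1b->2 1c->2 2a->0 2b->1 2c->1 3a->0 3b->0 3c->0

State merging on the prefix tree: take the shortest (then alphabetical) example prefix whose next move is undefined and point that move at state 0, else 1, else 2, ...; a target is out if some Accept/Reject pair would then sit in one state with the same input left (inseparable). If every existing state is out, open a new one.
a: 0a undefined. 0a->0: no, a/aa meet in 0. Open state 1: 0a->1.
b: 0b undefined. 0b->0: no, bb/b meet in 0. 0b->1: no, bb/ab meet in 1 with "b" left. Open state 2: 0b->2.
c: 0c undefined. 0c->0: ok.
aa: 1a undefined. 1a->0: no, a/aaa meet in 1. 1a->1: no, a/aa meet in 1. 1a->2: no, bb/aab meet in 2 with "b" left. Open state 3: 1a->3.
ab: 1b undefined. 1b->0: no, a/aba meet in 1. 1b->1: no, a/ab meet in 1. 1b->2: ok.
ac: 1c undefined. 1c->0: no, a/aca meet in 1. 1c->1: no, a/ac meet in 1. 1c->2: ok.
bb: 2b undefined. 2b->0: no, bb/cc meet in 0. 2b->1: ok.
bc: 2c undefined. 2c->0: no, bb/bca meet in 1. 2c->1: ok.
aaa: 3a undefined. 3a->0: ok.
aab: 3b undefined. 3b->0: ok.
aac: 3c undefined. 3c->0: ok.
aba: 2a undefined. 2a->0: ok.
All examples now run through 4 states with every (state, symbol) defined. Accept strings end in {1}, Reject strings end in {0,2,3}; accept={1}.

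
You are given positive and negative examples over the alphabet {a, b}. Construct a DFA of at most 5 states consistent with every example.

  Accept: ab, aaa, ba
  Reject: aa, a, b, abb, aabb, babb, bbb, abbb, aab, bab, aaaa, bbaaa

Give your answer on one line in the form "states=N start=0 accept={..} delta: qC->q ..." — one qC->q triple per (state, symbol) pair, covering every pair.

states=3 start=0 accept={0} delta: 0a->1 0b->2 1a->2 1b->0 2a->0 2b->2

State merging on the prefix tree: take the shortest (then alphabetical) example prefix whose next move is undefined and point that move at state 0, else 1, else 2, ...; a target is out if some Accept/Reject pair would then sit in one state with the same input left (inseparable). If every existing state is out, open a new one.
a: 0a undefined. 0a->0: no, ab/b meet in 0 with "b" left. Open state 1: 0a->1.
b: 0b undefined. 0b->0: no, ab/bab meet in 1 with "b" left. 0b->1: no, ba/aa meet in 1 with "a" left. Open state 2: 0b->2.
aa: 1a undefined. 1a->0: no, aaa/a meet in 1. 1a->1: no, ab/aab meet in 1 with "b" left. 1a->2: ok.
ab: 1b undefined. 1b->0: ok.
ba: 2a undefined. 2a->0: ok.
bb: 2b undefined. 2b->0: no, ab/babb meet in 0. 2b->1: no, ab/aabb meet in 0. 2b->2: ok.
All examples now run through 3 states with every (state, symbol) defined. Accept strings end in {0}, Reject strings end in {1,2}; accept={0}.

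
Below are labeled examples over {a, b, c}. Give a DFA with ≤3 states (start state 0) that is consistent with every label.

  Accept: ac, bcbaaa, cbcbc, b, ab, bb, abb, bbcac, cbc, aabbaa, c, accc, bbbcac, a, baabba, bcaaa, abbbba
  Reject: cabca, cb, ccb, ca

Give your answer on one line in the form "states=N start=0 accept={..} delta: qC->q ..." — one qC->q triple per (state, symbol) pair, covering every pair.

Grow the machine one transition at a time. Run the examples from 0; the earliest place one falls off (shortest prefix, ties alphabetical) gets sent to the lowest-numbered state that keeps every Accept/Reject pair distinguishable — a pair clashes when both reach the same state with identical unread suffix — and to a fresh state only if none does.
a: 0a undefined. 0a->0: ok.
b: 0b undefined. 0b->0: ok.
c: 0c undefined. 0c->0: no, ac/cabca meet in 0. Open state 1: 0c->1.
ca: 1a undefined. 1a->0: no, b/cabca meet in 0. 1a->1: no, ac/ca meet in 1. Open state 2: 1a->2.
cb: 1b undefined. 1b->0: no, bcbaaa/cb meet in 0. 1b->1: no, ac/cb meet in 1. 1b->2: ok.
cc: 1c undefined. 1c->0: no, b/ccb meet in 0. 1c->1: ok.
cab: 2b undefined. 2b->0: ok.
cbc: 2c undefined. 2c->0: ok.
bcaa: 2a undefined. 2a->0: ok.
All examples now run through 3 states with every (state, symbol) defined. Accept strings end in {0,1}, Reject strings end in {2}; accept={0,1}.

states=3 start=0 accept={0,1} delta: 0a->0 0b->0 0c->1 1a->2 1b->2 1c->1 2a->0 2b->0 2c->0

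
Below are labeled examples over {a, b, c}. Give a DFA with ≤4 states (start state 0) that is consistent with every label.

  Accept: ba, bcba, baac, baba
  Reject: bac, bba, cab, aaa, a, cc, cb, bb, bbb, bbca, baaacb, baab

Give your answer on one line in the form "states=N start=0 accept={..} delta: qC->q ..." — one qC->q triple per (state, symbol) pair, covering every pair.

states=4 start=0 accept={2} delta: 0a->0 0b->1 0c->0 1a->2 1b->0 1c->0 2a->3 2b->1 2c->0 3a->0 3b->0 3c->2

Grow the machine one transition at a time. Run the examples from 0; the earliest place one falls off (shortest prefix, ties alphabetical) gets sent to the lowest-numbered state that keeps every Accept/Reject pair distinguishable — a pair clashes when both reach the same state with identical unread suffix — and to a fresh state only if none does.
a: 0a undefined. 0a->0: ok.
b: 0b undefined. 0b->0: no, ba/bba meet in 0. Open state 1: 0b->1.
c: 0c undefined. 0c->0: ok.
ba: 1a undefined. 1a->0: no, ba/bac meet in 0. 1a->1: no, ba/cab meet in 1. Open state 2: 1a->2.
bb: 1b undefined. 1b->0: ok.
bc: 1c undefined. 1c->0: ok.
baa: 2a undefined. 2a->0: no, baac/bba meet in 0. 2a->1: no, baac/bba meet in 0. 2a->2: no, baac/bac meet in 2 with "c" left. Open state 3: 2a->3.
bab: 2b undefined. 2b->0: no, baba/bba meet in 0. 2b->1: ok.
bac: 2c undefined. 2c->0: ok.
baaa: 3a undefined. 3a->0: ok.
baab: 3b undefined. 3b->0: ok.
baac: 3c undefined. 3c->0: no, baac/bac meet in 0. 3c->1: no, baac/cab meet in 1. 3c->2: ok.
All examples now run through 4 states with every (state, symbol) defined. Accept strings end in {2}, Reject strings end in {0,1}; accept={2}.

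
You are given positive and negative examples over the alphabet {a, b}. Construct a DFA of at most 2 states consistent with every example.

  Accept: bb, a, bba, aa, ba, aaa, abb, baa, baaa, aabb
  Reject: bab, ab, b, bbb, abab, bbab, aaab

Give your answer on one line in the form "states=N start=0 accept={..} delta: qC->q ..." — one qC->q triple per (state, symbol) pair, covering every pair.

Grow the machine one transition at a time. Run the examples from 0; the earliest place one falls off (shortest prefix, ties alphabetical) gets sent to the lowest-numbered state that keeps every Accept/Reject pair distinguishable — a pair clashes when both reach the same state with identical unread suffix — and to a fresh state only if none does.
a: 0a undefined. 0a->0: ok.
b: 0b undefined. 0b->0: no, bb/bab meet in 0. Open state 1: 0b->1.
ba: 1a undefined. 1a->0: ok.
bb: 1b undefined. 1b->0: ok.
All examples now run through 2 states with every (state, symbol) defined. Accept strings end in {0}, Reject strings end in {1}; accept={0}.

states=2 start=0 accept={0} delta: 0a->0 0b->1 1a->0 1b->0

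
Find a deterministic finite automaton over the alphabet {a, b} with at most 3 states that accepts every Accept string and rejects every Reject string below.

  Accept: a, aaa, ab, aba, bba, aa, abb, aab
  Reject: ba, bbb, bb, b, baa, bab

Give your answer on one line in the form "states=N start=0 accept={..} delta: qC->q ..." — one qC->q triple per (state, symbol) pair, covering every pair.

Fold the examples into a partial DFA from state 0: repeatedly fix the first undefined (state, symbol) met by the shortest-then-alphabetical prefix, trying targets in increasing order and rejecting any under which an Accept and a Reject string meet in one state with the same remainder; add a state when all current targets are rejected. Accepting states are where Accept strings end.
a: 0a undefined. 0a->0: no, ab/b meet in 0 with "b" left. Open state 1: 0a->1.
b: 0b undefined. 0b->0: no, a/ba meet in 1. 0b->1: no, a/b meet in 1. Open state 2: 0b->2.
aa: 1a undefined. 1a->0: no, aab/b meet in 2. 1a->1: ok.
ab: 1b undefined. 1b->0: no, abb/b meet in 2. 1b->1: ok.
ba: 2a undefined. 2a->0: no, a/baa meet in 1. 2a->1: no, a/ba meet in 1. 2a->2: ok.
bb: 2b undefined. 2b->0: ok.
All examples now run through 3 states with every (state, symbol) defined. Accept strings end in {1}, Reject strings end in {0,2}; accept={1}.

states=3 start=0 accept={1} delta: 0a->1 0b->2 1a->1 1b->1 2a->2 2b->0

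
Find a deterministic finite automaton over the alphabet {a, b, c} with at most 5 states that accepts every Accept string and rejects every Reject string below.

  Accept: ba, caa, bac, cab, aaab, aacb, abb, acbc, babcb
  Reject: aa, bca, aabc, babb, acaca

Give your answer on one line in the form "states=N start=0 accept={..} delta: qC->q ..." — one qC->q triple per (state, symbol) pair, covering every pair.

states=4 start=0 accept={1,2,3} delta: 0a->0 0b->1 0c->1 1a->2 1b->2 1c->0 2a->1 2b->3 2c->3 3a->0 3b->0 3c->0

Fold the examples into a partial DFA from state 0: repeatedly fix the first undefined (state, symbol) met by the shortest-then-alphabetical prefix, trying targets in increasing order and rejecting any under which an Accept and a Reject string meet in one state with the same remainder; add a state when all current targets are rejected. Accepting states are where Accept strings end.
a: 0a undefined. 0a->0: ok.
b: 0b undefined. 0b->0: no, ba/aa meet in 0. Open state 1: 0b->1.
c: 0c undefined. 0c->0: no, caa/aa meet in 0. 0c->1: ok.
ba: 1a undefined. 1a->0: no, ba/aa meet in 0. 1a->1: no, bac/aabc meet in 1 with "c" left. Open state 2: 1a->2.
bc: 1c undefined. 1c->0: ok.
abb: 1b undefined. 1b->0: no, aacb/aa meet in 0. 1b->1: no, acbc/aa meet in 0. 1b->2: ok.
bab: 2b undefined. 2b->0: no, cab/aa meet in 0. 2b->1: no, ba/babb meet in 2. 2b->2: no, ba/babb meet in 2. Open state 3: 2b->3.
bac: 2c undefined. 2c->0: no, bac/aa meet in 0. 2c->1: no, ba/acaca meet in 2. 2c->2: no, caa/acaca meet in 2 with "a" left. 2c->3: ok.
caa: 2a undefined. 2a->0: no, caa/aa meet in 0. 2a->1: ok.
babb: 3b undefined. 3b->0: ok.
babc: 3c undefined. 3c->0: ok.
acaca: 3a undefined. 3a->0: ok.
All examples now run through 4 states with every (state, symbol) defined. Accept strings end in {1,2,3}, Reject strings end in {0}; accept={1,2,3}.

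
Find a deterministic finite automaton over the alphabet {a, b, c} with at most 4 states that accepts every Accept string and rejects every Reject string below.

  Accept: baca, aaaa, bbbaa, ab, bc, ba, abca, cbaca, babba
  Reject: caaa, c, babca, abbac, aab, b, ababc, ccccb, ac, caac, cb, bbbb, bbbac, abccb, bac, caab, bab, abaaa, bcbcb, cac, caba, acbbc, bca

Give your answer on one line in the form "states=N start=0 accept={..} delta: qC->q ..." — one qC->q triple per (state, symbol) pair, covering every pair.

State merging on the prefix tree: take the shortest (then alphabetical) example prefix whose next move is undefined and point that move at state 0, else 1, else 2, ...; a target is out if some Accept/Reject pair would then sit in one state with the same input left (inseparable). If every existing state is out, open a new one.
a: 0a undefined. 0a->0: no, ab/aab meet in 0 with "b" left. Open state 1: 0a->1.
b: 0b undefined. 0b->0: no, ab/bab meet in 1 with "b" left. 0b->1: no, bc/ac meet in 1 with "c" left. Open state 2: 0b->2.
c: 0c undefined. 0c->0: ok.
aa: 1a undefined. 1a->0: no, aaaa/c meet in 0. 1a->1: no, aaaa/caaa meet in 1. 1a->2: no, bc/caac meet in 2 with "c" left. Open state 3: 1a->3.
ab: 1b undefined. 1b->0: no, ab/c meet in 0. 1b->1: no, aaaa/abaaa meet in 3 with "aa" left. 1b->2: no, ab/b meet in 2. 1b->3: ok.
ac: 1c undefined. 1c->0: ok.
ba: 2a undefined. 2a->0: no, ba/c meet in 0. 2a->1: no, ab/bab meet in 3. 2a->2: no, baca/bca meet in 2 with "ca" left. 2a->3: ok.
bb: 2b undefined. 2b->0: no, bbbaa/caaa meet in 3 with "a" left. 2b->1: ok.
bc: 2c undefined. 2c->0: no, bc/c meet in 0. 2c->1: no, ab/bca meet in 3. 2c->2: no, ab/bca meet in 3. 2c->3: ok.
aaa: 3a undefined. 3a->0: no, ab/ababc meet in 3. 3a->1: ok.
aab: 3b undefined. 3b->0: ok.
abc: 3c undefined. 3c->0: no, baca/caaa meet in 1. 3c->1: ok.
All examples now run through 4 states with every (state, symbol) defined. Accept strings end in {3}, Reject strings end in {0,1,2}; accept={3}.

states=4 start=0 accept={3} delta: 0a->1 0b->2 0c->0 1a->3 1b->3 1c->0 2a->3 2b->1 2c->3 3a->1 3b->0 3c->1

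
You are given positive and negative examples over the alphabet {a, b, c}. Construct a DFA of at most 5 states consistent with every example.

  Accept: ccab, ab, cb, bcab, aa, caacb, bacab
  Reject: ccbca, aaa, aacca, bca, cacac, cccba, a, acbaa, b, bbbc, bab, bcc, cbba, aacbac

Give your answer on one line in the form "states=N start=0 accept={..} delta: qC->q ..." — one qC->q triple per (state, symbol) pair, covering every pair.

Fold the examples into a partial DFA from state 0: repeatedly fix the first undefined (state, symbol) met by the shortest-then-alphabetical prefix, trying targets in increasing order and rejecting any under which an Accept and a Reject string meet in one state with the same remainder; add a state when all current targets are rejected. Accepting states are where Accept strings end.
a: 0a undefined. 0a->0: no, ab/b meet in 0 with "b" left. Open state 1: 0a->1.
b: 0b undefined. 0b->0: no, ab/bab meet in 1 with "b" left. 0b->1: ok.
c: 0c undefined. 0c->0: no, cb/a meet in 1. 0c->1: ok.
aa: 1a undefined. 1a->0: no, bacab/aaa meet in 1. 1a->1: no, ab/bab meet in 1 with "b" left. Open state 2: 1a->2.
ab: 1b undefined. 1b->0: no, aa/cbba meet in 2. 1b->1: no, ab/a meet in 1. 1b->2: ok.
ac: 1c undefined. 1c->0: ok.
aaa: 2a undefined. 2a->0: ok.
aac: 2c undefined. 2c->0: no, ccab/aacca meet in 2. 2c->1: no, bacab/bab meet in 2 with "b" left. 2c->2: no, bacab/ccbca meet in 1. Open state 3: 2c->3.
bab: 2b undefined. 2b->0: ok.
aacb: 3b undefined. 3b->0: ok.
aacc: 3c undefined. 3c->0: ok.
baca: 3a undefined. 3a->0: no, bacab/ccbca meet in 1. 3a->1: ok.
All examples now run through 4 states with every (state, symbol) defined. Accept strings end in {2}, Reject strings end in {0,1}; accept={2}.

states=4 start=0 accept={2} delta: 0a->1 0b->1 0c->1 1a->2 1b->2 1c->0 2a->0 2b->0 2c->3 3a->1 3b->0 3c->0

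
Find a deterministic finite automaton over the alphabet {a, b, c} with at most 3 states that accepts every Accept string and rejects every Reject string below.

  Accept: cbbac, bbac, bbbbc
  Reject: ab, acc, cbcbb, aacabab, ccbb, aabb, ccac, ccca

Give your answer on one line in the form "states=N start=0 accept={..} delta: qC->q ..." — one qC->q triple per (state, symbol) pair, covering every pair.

states=3 start=0 accept={1} delta: 0a->0 0b->0 0c->1 1a->0 1b->0 1c->2 2a->1 2b->0 2c->0

Grow the machine one transition at a time. Run the examples from 0; the earliest place one falls off (shortest prefix, ties alphabetical) gets sent to the lowest-numbered state that keeps every Accept/Reject pair distinguishable — a pair clashes when both reach the same state with identical unread suffix — and to a fresh state only if none does.
a: 0a undefined. 0a->0: ok.
b: 0b undefined. 0b->0: ok.
c: 0c undefined. 0c->0: no, cbbac/ab meet in 0. Open state 1: 0c->1.
cb: 1b undefined. 1b->0: ok.
cc: 1c undefined. 1c->0: no, cbbac/ccac meet in 1. 1c->1: no, cbbac/acc meet in 1. Open state 2: 1c->2.
cca: 2a undefined. 2a->0: no, cbbac/ccac meet in 1. 2a->1: ok.
ccb: 2b undefined. 2b->0: ok.
ccc: 2c undefined. 2c->0: ok.
aaca: 1a undefined. 1a->0: ok.
All examples now run through 3 states with every (state, symbol) defined. Accept strings end in {1}, Reject strings end in {0,2}; accept={1}.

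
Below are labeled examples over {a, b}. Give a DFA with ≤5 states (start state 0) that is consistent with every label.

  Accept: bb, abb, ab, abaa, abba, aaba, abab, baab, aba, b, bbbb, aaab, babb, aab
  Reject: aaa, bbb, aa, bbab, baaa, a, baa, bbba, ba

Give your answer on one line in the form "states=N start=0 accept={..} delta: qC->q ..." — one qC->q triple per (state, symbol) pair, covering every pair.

Grow the machine one transition at a time. Run the examples from 0; the earliest place one falls off (shortest prefix, ties alphabetical) gets sent to the lowest-numbered state that keeps every Accept/Reject pair distinguishable — a pair clashes when both reach the same state with identical unread suffix — and to a fresh state only if none does.
a: 0a undefined. 0a->0: no, abaa/baa meet in 0 with "baa" left. Open state 1: 0a->1.
b: 0b undefined. 0b->0: no, bb/bbb meet in 0. 0b->1: no, abb/bbb meet in 1 with "bb" left. Open state 2: 0b->2.
aa: 1a undefined. 1a->0: no, aaba/ba meet in 2 with "a" left. 1a->1: ok.
ab: 1b undefined. 1b->0: no, abaa/aaa meet in 1. 1b->1: no, abb/aaa meet in 1. 1b->2: no, abaa/baa meet in 2 with "aa" left. Open state 3: 1b->3.
ba: 2a undefined. 2a->0: ok.
bb: 2b undefined. 2b->0: no, bb/bbba meet in 0. 2b->1: no, bb/aaa meet in 1. 2b->2: no, bb/bbb meet in 2. 2b->3: no, abb/bbb meet in 3 with "b" left. Open state 4: 2b->4.
aba: 3a undefined. 3a->0: no, abaa/aaa meet in 1. 3a->1: no, abaa/aaa meet in 1. 3a->2: no, abaa/ba meet in 0. 3a->3: ok.
abb: 3b undefined. 3b->0: no, abb/ba meet in 0. 3b->1: no, abb/aaa meet in 1. 3b->2: no, abba/ba meet in 0. 3b->3: ok.
bba: 4a undefined. 4a->0: no, b/bbab meet in 2. 4a->1: no, abb/bbab meet in 3. 4a->2: no, bb/bbab meet in 4. 4a->3: no, abb/bbab meet in 3. 4a->4: ok.
bbb: 4b undefined. 4b->0: ok.
All examples now run through 5 states with every (state, symbol) defined. Accept strings end in {2,3,4}, Reject strings end in {0,1}; accept={2,3,4}.

states=5 start=0 accept={2,3,4} delta: 0a->1 0b->2 1a->1 1b->3 2a->0 2b->4 3a->3 3b->3 4a->4 4b->0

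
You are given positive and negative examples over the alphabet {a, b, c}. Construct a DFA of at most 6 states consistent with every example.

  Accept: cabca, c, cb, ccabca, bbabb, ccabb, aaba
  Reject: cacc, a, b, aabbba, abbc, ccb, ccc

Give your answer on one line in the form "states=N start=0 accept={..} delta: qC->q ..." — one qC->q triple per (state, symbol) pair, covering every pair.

states=4 start=0 accept={2} delta: 0a->0 0b->1 0c->2 1a->2 1b->2 1c->1 2a->0 2b->2 2c->3 3a->0 3b->0 3c->0

Fold the examples into a partial DFA from state 0: repeatedly fix the first undefined (state, symbol) met by the shortest-then-alphabetical prefix, trying targets in increasing order and rejecting any under which an Accept and a Reject string meet in one state with the same remainder; add a state when all current targets are rejected. Accepting states are where Accept strings end.
a: 0a undefined. 0a->0: ok.
b: 0b undefined. 0b->0: no, c/abbc meet in 0 with "c" left. Open state 1: 0b->1.
c: 0c undefined. 0c->0: no, c/cacc meet in 0. 0c->1: no, c/b meet in 1. Open state 2: 0c->2.
bb: 1b undefined. 1b->0: no, c/abbc meet in 2. 1b->1: no, aaba/aabbba meet in 1 with "a" left. 1b->2: ok.
ca: 2a undefined. 2a->0: ok.
cb: 2b undefined. 2b->0: no, cb/a meet in 0. 2b->1: no, cb/b meet in 1. 2b->2: ok.
cc: 2c undefined. 2c->0: no, c/ccc meet in 2. 2c->1: no, c/ccb meet in 2. 2c->2: no, c/cacc meet in 2. Open state 3: 2c->3.
cca: 3a undefined. 3a->0: ok.
ccb: 3b undefined. 3b->0: ok.
ccc: 3c undefined. 3c->0: ok.
aaba: 1a undefined. 1a->0: no, aaba/a meet in 0. 1a->1: no, aaba/b meet in 1. 1a->2: ok.
cabc: 1c undefined. 1c->0: no, cabca/a meet in 0. 1c->1: ok.
All examples now run through 4 states with every (state, symbol) defined. Accept strings end in {2}, Reject strings end in {0,1,3}; accept={2}.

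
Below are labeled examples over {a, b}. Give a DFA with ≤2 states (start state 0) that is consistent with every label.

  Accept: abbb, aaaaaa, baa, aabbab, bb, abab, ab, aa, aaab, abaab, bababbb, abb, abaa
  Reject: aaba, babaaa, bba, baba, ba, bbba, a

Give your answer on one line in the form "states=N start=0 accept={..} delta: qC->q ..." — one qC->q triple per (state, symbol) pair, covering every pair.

states=2 start=0 accept={0} delta: 0a->1 0b->0 1a->0 1b->0

State merging on the prefix tree: take the shortest (then alphabetical) example prefix whose next move is undefined and point that move at state 0, else 1, else 2, ...; a target is out if some Accept/Reject pair would then sit in one state with the same input left (inseparable). If every existing state is out, open a new one.
a: 0a undefined. 0a->0: no, aaaaaa/a meet in 0. Open state 1: 0a->1.
b: 0b undefined. 0b->0: ok.
aa: 1a undefined. 1a->0: ok.
ab: 1b undefined. 1b->0: ok.
All examples now run through 2 states with every (state, symbol) defined. Accept strings end in {0}, Reject strings end in {1}; accept={0}.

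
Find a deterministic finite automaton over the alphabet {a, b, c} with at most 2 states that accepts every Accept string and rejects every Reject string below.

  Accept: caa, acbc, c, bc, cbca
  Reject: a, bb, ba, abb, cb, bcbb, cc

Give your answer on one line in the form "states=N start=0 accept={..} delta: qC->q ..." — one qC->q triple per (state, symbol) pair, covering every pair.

states=2 start=0 accept={1} delta: 0a->0 0b->0 0c->1 1a->1 1b->0 1c->0

State merging on the prefix tree: take the shortest (then alphabetical) example prefix whose next move is undefined and point that move at state 0, else 1, else 2, ...; a target is out if some Accept/Reject pair would then sit in one state with the same input left (inseparable). If every existing state is out, open a new one.
a: 0a undefined. 0a->0: ok.
b: 0b undefined. 0b->0: ok.
c: 0c undefined. 0c->0: no, caa/a meet in 0. Open state 1: 0c->1.
ca: 1a undefined. 1a->0: no, caa/a meet in 0. 1a->1: ok.
cb: 1b undefined. 1b->0: ok.
cc: 1c undefined. 1c->0: ok.
All examples now run through 2 states with every (state, symbol) defined. Accept strings end in {1}, Reject strings end in {0}; accept={1}.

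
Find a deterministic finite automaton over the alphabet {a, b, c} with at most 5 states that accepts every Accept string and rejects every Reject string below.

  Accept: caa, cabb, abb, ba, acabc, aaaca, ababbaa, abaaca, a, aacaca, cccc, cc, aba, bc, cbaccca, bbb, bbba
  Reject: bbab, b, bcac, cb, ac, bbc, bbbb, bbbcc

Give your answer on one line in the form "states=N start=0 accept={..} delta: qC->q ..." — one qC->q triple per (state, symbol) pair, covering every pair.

Fold the examples into a partial DFA from state 0: repeatedly fix the first undefined (state, symbol) met by the shortest-then-alphabetical prefix, trying targets in increasing order and rejecting any under which an Accept and a Reject string meet in one state with the same remainder; add a state when all current targets are rejected. Accepting states are where Accept strings end.
a: 0a undefined. 0a->0: ok.
b: 0b undefined. 0b->0: no, abb/bbab meet in 0. Open state 1: 0b->1.
c: 0c undefined. 0c->0: no, caa/ac meet in 0. 0c->1: no, abb/cb meet in 1 with "b" left. Open state 2: 0c->2.
ba: 1a undefined. 1a->0: ok.
bb: 1b undefined. 1b->0: no, abb/bbbb meet in 0. 1b->1: no, abb/bbab meet in 1. 1b->2: no, abb/ac meet in 2. Open state 3: 1b->3.
bc: 1c undefined. 1c->0: ok.
ca: 2a undefined. 2a->0: ok.
cb: 2b undefined. 2b->0: no, caa/cb meet in 0. 2b->1: ok.
cc: 2c undefined. 2c->0: ok.
bba: 3a undefined. 3a->0: ok.
bbb: 3b undefined. 3b->0: no, caa/bbbcc meet in 0. 3b->1: no, cabb/bbbb meet in 3. 3b->2: no, bbb/bcac meet in 2. 3b->3: no, cabb/bbbb meet in 3. Open state 4: 3b->4.
bbc: 3c undefined. 3c->0: no, caa/bbc meet in 0. 3c->1: ok.
bbba: 4a undefined. 4a->0: ok.
bbbb: 4b undefined. 4b->0: no, caa/bbbb meet in 0. 4b->1: ok.
bbbc: 4c undefined. 4c->0: ok.
All examples now run through 5 states with every (state, symbol) defined. Accept strings end in {0,3,4}, Reject strings end in {1,2}; accept={0,3,4}.

states=5 start=0 accept={0,3,4} delta: 0a->0 0b->1 0c->2 1a->0 1b->3 1c->0 2a->0 2b->1 2c->0 3a->0 3b->4 3c->1 4a->0 4b->1 4c->0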